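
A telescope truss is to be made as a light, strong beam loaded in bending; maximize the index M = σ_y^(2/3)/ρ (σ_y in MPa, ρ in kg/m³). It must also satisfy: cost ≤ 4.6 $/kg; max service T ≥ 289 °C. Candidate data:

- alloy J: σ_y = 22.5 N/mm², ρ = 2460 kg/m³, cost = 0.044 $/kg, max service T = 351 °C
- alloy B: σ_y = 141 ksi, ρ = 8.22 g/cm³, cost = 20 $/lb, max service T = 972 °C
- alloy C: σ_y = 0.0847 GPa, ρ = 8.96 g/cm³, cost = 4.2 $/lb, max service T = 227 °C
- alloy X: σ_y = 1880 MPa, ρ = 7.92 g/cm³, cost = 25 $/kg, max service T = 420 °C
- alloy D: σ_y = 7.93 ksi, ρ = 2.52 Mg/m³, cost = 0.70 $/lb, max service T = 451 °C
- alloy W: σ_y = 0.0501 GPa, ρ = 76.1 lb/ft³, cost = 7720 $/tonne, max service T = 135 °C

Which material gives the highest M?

Screen on constraints: cost ≤ 4.6 $/kg; max service T ≥ 289 °C. Survivors: alloy J, alloy D.
Convert each candidate to consistent units, then evaluate M:
  alloy J: σ_y = 22.50 MPa, ρ = 2460 kg/m³
  alloy D: σ_y = 54.68 MPa, ρ = 2520 kg/m³
  alloy D: M = 5.72×10⁻³
  alloy J: M = 3.24×10⁻³
Alloy D ranks first.

alloy D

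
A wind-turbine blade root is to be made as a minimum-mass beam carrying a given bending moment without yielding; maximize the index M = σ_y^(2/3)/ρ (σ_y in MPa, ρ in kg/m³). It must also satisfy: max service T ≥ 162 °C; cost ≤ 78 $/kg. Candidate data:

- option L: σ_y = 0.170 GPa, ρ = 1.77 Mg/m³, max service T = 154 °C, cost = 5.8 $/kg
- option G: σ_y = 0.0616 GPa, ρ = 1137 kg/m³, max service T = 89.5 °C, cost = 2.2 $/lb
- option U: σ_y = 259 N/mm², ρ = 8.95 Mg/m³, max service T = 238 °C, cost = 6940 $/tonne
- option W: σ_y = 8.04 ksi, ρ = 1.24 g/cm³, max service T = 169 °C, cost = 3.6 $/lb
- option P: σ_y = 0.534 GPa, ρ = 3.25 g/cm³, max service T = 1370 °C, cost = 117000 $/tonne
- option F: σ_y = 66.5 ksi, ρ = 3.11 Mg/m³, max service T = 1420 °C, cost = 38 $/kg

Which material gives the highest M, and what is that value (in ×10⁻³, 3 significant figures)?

option F, M = 19.1×10⁻³

Screen on constraints: max service T ≥ 162 °C; cost ≤ 78 $/kg. Survivors: option U, option W, option F.
After converting to SI:
  option U: σ_y = 259.0 MPa, ρ = 8950 kg/m³
  option W: σ_y = 55.43 MPa, ρ = 1240 kg/m³
  option F: σ_y = 458.5 MPa, ρ = 3110 kg/m³
  option F: M = 19.1×10⁻³
  option W: M = 11.7×10⁻³
  option U: M = 4.54×10⁻³
Option F ranks first.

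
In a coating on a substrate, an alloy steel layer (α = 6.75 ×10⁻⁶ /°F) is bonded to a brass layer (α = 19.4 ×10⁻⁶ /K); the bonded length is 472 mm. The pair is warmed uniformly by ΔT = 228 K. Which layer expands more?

alloy steel: α = 6.75×10⁻⁶/°F × 9/5 = 12.1×10⁻⁶/K.
α(alloy steel) = 12.1×10⁻⁶/K vs α(brass) = 19.4×10⁻⁶/K.
Higher α expands more for the same ΔT: brass.

brass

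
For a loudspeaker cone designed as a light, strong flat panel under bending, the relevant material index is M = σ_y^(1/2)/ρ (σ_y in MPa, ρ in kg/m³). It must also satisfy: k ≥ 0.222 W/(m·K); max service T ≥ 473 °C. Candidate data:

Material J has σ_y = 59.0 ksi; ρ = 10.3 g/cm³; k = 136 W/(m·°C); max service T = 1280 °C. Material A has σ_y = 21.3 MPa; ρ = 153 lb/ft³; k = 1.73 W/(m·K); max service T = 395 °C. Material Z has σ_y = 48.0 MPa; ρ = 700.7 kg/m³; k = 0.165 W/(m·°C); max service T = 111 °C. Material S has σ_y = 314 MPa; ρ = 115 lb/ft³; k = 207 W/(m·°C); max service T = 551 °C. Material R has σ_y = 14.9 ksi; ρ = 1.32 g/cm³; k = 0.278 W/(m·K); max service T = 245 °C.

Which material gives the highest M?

material S

Screen on constraints: k ≥ 0.222 W/(m·K); max service T ≥ 473 °C. Survivors: material J, material S.
After converting to SI:
  material J: σ_y = 406.8 MPa, ρ = 10300 kg/m³
  material S: σ_y = 314.0 MPa, ρ = 1842 kg/m³
  material S: M = 9.62×10⁻³
  material J: M = 1.96×10⁻³
Highest index: material S.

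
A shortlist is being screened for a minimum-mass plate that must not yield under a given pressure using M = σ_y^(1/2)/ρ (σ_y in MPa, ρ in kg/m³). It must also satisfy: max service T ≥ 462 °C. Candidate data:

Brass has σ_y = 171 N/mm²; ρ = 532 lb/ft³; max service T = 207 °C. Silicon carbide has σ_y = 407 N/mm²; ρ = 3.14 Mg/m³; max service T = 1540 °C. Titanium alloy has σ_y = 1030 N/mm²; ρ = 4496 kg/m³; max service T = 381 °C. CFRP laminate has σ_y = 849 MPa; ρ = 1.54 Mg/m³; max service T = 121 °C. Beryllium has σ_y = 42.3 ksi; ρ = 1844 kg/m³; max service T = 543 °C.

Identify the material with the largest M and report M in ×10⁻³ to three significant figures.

beryllium, M = 9.26×10⁻³

Screen on constraints: max service T ≥ 462 °C. Survivors: silicon carbide, beryllium.
Convert each candidate to consistent units, then evaluate M:
  silicon carbide: σ_y = 407.0 MPa, ρ = 3140 kg/m³
  beryllium: σ_y = 291.6 MPa, ρ = 1844 kg/m³
  beryllium: M = 9.26×10⁻³
  silicon carbide: M = 6.42×10⁻³
The maximum is for beryllium.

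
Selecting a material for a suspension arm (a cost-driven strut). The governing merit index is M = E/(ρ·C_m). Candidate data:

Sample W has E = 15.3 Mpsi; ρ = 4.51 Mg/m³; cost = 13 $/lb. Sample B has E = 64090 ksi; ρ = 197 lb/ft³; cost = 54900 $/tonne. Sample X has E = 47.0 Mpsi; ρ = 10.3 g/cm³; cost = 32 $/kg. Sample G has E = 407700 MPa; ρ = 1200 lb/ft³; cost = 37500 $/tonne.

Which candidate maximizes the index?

sample B

Putting every candidate on a common basis:
  sample W: E = 105.5 GPa, ρ = 4510 kg/m³, cost = 28.66 $/kg
  sample B: E = 441.9 GPa, ρ = 3156 kg/m³, cost = 54.90 $/kg
  sample X: E = 324.1 GPa, ρ = 10300 kg/m³, cost = 32.00 $/kg
  sample G: E = 407.7 GPa, ρ = 19220 kg/m³, cost = 37.50 $/kg
  sample B: M = 2.55 MN·m per $
  sample X: M = 0.983 MN·m per $
  sample W: M = 0.816 MN·m per $
  sample G: M = 0.566 MN·m per $
Sample B ranks first.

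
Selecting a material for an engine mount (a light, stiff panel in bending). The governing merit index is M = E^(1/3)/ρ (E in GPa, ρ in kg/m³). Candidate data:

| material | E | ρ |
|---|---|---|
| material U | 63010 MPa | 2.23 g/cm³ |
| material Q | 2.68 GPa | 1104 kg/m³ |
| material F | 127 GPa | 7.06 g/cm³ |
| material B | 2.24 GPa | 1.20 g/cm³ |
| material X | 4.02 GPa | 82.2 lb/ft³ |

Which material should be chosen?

In SI units:
  material U: E = 63.01 GPa, ρ = 2230 kg/m³
  material Q: E = 2.680 GPa, ρ = 1104 kg/m³
  material F: E = 127.0 GPa, ρ = 7060 kg/m³
  material B: E = 2.240 GPa, ρ = 1200 kg/m³
  material X: E = 4.020 GPa, ρ = 1317 kg/m³
  material U: M = 1.78×10⁻³
  material Q: M = 1.26×10⁻³
  material X: M = 1.21×10⁻³
  material B: M = 1.09×10⁻³
  material F: M = 0.712×10⁻³
The maximum is for material U.

material U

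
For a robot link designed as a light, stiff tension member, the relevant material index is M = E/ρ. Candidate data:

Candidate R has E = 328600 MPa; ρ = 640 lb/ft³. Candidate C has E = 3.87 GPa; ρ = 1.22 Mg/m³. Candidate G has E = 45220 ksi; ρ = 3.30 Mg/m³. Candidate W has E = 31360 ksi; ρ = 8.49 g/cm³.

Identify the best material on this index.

After converting to SI:
  candidate R: E = 328.6 GPa, ρ = 10250 kg/m³
  candidate C: E = 3.870 GPa, ρ = 1220 kg/m³
  candidate G: E = 311.8 GPa, ρ = 3300 kg/m³
  candidate W: E = 216.2 GPa, ρ = 8490 kg/m³
  candidate G: M = 94.5 MN·m/kg
  candidate R: M = 32.1 MN·m/kg
  candidate W: M = 25.5 MN·m/kg
  candidate C: M = 3.17 MN·m/kg
Highest index: candidate G.

candidate G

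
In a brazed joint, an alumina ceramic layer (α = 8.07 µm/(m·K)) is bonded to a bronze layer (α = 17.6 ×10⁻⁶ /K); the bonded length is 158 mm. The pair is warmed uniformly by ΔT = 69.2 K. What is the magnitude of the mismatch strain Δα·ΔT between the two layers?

6.59×10⁻⁴

Δα = |8.07 − 17.6|×10⁻⁶/K = 9.53×10⁻⁶/K.
Mismatch strain = Δα·ΔT = 9.53×10⁻⁶ × 69.2 = 6.59×10⁻⁴.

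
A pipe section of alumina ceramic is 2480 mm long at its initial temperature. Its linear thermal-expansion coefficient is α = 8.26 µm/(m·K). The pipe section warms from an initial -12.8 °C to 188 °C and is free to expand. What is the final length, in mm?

ΔT = 188 − (-12.8) = 200.8 K.
ΔL = α·L₀·ΔT = 8.26×10⁻⁶ × 2480 mm × 200.8 K = 4.11 mm.
L = L₀ + ΔL = 2480 + 4.11 = 2484.1 mm.

2484.1 mm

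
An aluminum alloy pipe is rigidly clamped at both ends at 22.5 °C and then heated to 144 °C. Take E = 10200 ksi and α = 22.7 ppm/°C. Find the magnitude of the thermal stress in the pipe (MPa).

194 MPa

E = 10200 ksi = 70.33 GPa.
ΔT = 121.5 K. Constrained thermal stress σ = E·α·ΔT = 70.33×10³ MPa × 22.7×10⁻⁶ × 121.5 = 194 MPa (compressive).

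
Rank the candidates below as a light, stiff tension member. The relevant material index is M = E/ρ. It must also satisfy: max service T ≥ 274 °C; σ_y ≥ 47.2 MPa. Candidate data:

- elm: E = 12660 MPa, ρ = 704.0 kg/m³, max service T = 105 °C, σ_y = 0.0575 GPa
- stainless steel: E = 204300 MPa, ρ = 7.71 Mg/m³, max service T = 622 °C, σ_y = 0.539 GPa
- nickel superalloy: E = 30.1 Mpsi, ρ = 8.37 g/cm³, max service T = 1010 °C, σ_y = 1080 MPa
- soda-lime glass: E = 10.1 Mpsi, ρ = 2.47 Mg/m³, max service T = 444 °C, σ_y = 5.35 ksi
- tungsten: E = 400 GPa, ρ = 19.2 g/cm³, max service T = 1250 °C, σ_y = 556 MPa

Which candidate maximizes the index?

Screen on constraints: max service T ≥ 274 °C; σ_y ≥ 47.2 MPa. Survivors: stainless steel, nickel superalloy, tungsten.
Normalizing units and computing the index:
  stainless steel: E = 204.3 GPa, ρ = 7710 kg/m³
  nickel superalloy: E = 207.5 GPa, ρ = 8370 kg/m³
  tungsten: E = 400.0 GPa, ρ = 19200 kg/m³
  stainless steel: M = 26.5 MN·m/kg
  nickel superalloy: M = 24.8 MN·m/kg
  tungsten: M = 20.8 MN·m/kg
Stainless steel ranks first.

stainless steel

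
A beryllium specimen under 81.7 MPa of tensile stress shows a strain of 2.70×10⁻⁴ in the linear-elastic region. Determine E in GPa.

303 GPa

E = σ/ε = 81.7 MPa / 2.70×10⁻⁴ = 302600 MPa = 303 GPa.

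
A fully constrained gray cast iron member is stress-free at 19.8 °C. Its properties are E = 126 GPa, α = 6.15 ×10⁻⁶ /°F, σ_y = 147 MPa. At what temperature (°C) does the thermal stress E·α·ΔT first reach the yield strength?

α = 6.15×10⁻⁶/°F × 9/5 = 11.1×10⁻⁶/K.
E·α·ΔT = 147.0 MPa ⇒ ΔT = 147.0 / (126.0×10³ × 11.1×10⁻⁶) = 105.4 K.
T = 19.8 + 105.4 = 125.2 °C.

125 °C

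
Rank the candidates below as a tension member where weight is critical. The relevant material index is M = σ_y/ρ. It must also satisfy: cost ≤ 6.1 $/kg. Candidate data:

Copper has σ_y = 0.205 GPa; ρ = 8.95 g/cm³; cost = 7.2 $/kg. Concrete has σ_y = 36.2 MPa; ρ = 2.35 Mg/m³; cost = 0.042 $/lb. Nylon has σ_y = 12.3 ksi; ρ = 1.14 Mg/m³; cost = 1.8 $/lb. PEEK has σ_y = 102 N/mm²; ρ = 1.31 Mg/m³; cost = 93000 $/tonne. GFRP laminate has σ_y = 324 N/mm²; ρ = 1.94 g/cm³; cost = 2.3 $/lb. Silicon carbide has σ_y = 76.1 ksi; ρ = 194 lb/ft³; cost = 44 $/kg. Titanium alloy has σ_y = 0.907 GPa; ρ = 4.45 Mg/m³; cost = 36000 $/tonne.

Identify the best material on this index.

GFRP laminate

Screen on constraints: cost ≤ 6.1 $/kg. Survivors: concrete, nylon, GFRP laminate.
Normalizing units and computing the index:
  concrete: σ_y = 36.20 MPa, ρ = 2350 kg/m³
  nylon: σ_y = 84.81 MPa, ρ = 1140 kg/m³
  GFRP laminate: σ_y = 324.0 MPa, ρ = 1940 kg/m³
  GFRP laminate: M = 167 kN·m/kg
  nylon: M = 74.4 kN·m/kg
  concrete: M = 15.4 kN·m/kg
The maximum is for GFRP laminate.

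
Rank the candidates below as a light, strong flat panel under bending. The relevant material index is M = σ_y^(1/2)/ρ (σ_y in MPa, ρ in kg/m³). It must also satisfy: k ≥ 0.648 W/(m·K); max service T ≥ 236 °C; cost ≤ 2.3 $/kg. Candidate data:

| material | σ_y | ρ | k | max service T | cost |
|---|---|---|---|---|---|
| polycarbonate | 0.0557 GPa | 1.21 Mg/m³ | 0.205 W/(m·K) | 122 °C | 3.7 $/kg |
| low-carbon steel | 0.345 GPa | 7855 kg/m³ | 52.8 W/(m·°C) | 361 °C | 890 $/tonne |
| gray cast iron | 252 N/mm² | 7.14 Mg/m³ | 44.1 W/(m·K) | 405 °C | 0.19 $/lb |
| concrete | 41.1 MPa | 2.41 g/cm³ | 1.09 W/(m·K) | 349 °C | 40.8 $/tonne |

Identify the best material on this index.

Screen on constraints: k ≥ 0.648 W/(m·K); max service T ≥ 236 °C; cost ≤ 2.3 $/kg. Survivors: low-carbon steel, gray cast iron, concrete.
Putting every candidate on a common basis:
  low-carbon steel: σ_y = 345.0 MPa, ρ = 7855 kg/m³
  gray cast iron: σ_y = 252.0 MPa, ρ = 7140 kg/m³
  concrete: σ_y = 41.10 MPa, ρ = 2410 kg/m³
  concrete: M = 2.66×10⁻³
  low-carbon steel: M = 2.36×10⁻³
  gray cast iron: M = 2.22×10⁻³
Highest index: concrete.

concrete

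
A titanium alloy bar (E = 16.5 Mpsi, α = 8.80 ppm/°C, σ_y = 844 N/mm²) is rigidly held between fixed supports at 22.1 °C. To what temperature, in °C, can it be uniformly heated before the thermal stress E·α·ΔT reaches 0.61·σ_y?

536 °C

E = 16.5 Mpsi = 113.8 GPa.
σ_y = 844 N/mm² = 844.0 MPa.
E·α·ΔT = 514.8 MPa ⇒ ΔT = 514.8 / (113.8×10³ × 8.80×10⁻⁶) = 514.3 K.
T = 22.1 + 514.3 = 536.4 °C.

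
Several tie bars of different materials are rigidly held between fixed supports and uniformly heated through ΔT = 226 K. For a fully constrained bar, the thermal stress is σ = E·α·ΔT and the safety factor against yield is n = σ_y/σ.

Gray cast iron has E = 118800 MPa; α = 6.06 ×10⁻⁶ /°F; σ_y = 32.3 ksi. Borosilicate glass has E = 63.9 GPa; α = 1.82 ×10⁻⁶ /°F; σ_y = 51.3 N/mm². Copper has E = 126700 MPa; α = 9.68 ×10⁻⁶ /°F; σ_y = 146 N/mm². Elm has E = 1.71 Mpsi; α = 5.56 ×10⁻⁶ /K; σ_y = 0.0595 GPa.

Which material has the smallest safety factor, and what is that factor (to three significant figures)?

copper, n = 0.293

In consistent units (E in GPa, α in ×10⁻⁶/K, σ_y in MPa):
  gray cast iron: E = 118.8, α = 10.9, σ_y = 222.7 → σ = 293 MPa, n = 0.760
  borosilicate glass: E = 63.90, α = 3.28, σ_y = 51.30 → σ = 47.3 MPa, n = 1.08
  copper: E = 126.7, α = 17.4, σ_y = 146.0 → σ = 499 MPa, n = 0.293
  elm: E = 11.79, α = 5.56, σ_y = 59.50 → σ = 14.8 MPa, n = 4.02
The minimum is copper at n = 0.293.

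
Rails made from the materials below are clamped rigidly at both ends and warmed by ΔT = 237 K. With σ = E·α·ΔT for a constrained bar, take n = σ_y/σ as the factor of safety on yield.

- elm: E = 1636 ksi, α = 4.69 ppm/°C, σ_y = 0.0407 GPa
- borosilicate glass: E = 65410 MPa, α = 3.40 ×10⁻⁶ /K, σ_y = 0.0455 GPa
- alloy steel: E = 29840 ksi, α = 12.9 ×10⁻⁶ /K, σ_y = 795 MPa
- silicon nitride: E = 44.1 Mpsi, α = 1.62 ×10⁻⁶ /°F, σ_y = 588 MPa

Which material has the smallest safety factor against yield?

Per material, after unit conversion:
  elm: E = 11.28, α = 4.69, σ_y = 40.70 → σ = 12.5 MPa, n = 3.25
  borosilicate glass: E = 65.41, α = 3.40, σ_y = 45.50 → σ = 52.7 MPa, n = 0.863
  alloy steel: E = 205.7, α = 12.9, σ_y = 795.0 → σ = 629 MPa, n = 1.26
  silicon nitride: E = 304.1, α = 2.92, σ_y = 588.0 → σ = 210 MPa, n = 2.80
The minimum is borosilicate glass at n = 0.863.

borosilicate glass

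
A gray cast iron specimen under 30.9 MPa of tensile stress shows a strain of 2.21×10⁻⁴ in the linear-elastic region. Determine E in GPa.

140 GPa

E = σ/ε = 30.9 MPa / 2.21×10⁻⁴ = 139800 MPa = 140 GPa.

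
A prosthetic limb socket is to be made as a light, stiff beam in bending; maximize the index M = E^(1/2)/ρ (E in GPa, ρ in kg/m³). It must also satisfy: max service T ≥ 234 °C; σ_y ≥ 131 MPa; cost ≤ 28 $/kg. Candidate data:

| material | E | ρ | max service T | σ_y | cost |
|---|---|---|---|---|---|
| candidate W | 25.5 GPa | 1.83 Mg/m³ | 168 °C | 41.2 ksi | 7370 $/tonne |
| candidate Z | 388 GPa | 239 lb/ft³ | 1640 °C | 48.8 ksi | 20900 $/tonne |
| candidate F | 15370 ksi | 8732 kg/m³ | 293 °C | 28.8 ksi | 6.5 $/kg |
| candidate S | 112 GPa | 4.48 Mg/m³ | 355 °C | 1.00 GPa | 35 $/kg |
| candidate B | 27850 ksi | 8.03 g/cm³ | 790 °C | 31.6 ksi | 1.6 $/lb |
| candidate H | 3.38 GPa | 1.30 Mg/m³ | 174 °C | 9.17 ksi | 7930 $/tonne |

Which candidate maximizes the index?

candidate Z

Screen on constraints: max service T ≥ 234 °C; σ_y ≥ 131 MPa; cost ≤ 28 $/kg. Survivors: candidate Z, candidate F, candidate B.
Putting every candidate on a common basis:
  candidate Z: E = 388.0 GPa, ρ = 3828 kg/m³
  candidate F: E = 106.0 GPa, ρ = 8732 kg/m³
  candidate B: E = 192.0 GPa, ρ = 8030 kg/m³
  candidate Z: M = 5.15×10⁻³
  candidate B: M = 1.73×10⁻³
  candidate F: M = 1.18×10⁻³
Candidate Z has the largest M.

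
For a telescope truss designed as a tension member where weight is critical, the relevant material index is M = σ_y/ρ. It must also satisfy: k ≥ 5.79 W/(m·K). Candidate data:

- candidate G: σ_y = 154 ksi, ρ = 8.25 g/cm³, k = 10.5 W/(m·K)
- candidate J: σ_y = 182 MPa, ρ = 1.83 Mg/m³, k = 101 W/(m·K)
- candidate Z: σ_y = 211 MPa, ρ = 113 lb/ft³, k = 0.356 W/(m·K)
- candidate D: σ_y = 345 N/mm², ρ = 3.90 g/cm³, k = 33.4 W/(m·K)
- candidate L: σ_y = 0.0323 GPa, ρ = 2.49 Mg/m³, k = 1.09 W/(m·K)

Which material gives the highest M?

candidate G

Screen on constraints: k ≥ 5.79 W/(m·K). Survivors: candidate G, candidate J, candidate D.
In SI units:
  candidate G: σ_y = 1062 MPa, ρ = 8250 kg/m³
  candidate J: σ_y = 182.0 MPa, ρ = 1830 kg/m³
  candidate D: σ_y = 345.0 MPa, ρ = 3900 kg/m³
  candidate G: M = 129 kN·m/kg
  candidate J: M = 99.5 kN·m/kg
  candidate D: M = 88.5 kN·m/kg
Highest index: candidate G.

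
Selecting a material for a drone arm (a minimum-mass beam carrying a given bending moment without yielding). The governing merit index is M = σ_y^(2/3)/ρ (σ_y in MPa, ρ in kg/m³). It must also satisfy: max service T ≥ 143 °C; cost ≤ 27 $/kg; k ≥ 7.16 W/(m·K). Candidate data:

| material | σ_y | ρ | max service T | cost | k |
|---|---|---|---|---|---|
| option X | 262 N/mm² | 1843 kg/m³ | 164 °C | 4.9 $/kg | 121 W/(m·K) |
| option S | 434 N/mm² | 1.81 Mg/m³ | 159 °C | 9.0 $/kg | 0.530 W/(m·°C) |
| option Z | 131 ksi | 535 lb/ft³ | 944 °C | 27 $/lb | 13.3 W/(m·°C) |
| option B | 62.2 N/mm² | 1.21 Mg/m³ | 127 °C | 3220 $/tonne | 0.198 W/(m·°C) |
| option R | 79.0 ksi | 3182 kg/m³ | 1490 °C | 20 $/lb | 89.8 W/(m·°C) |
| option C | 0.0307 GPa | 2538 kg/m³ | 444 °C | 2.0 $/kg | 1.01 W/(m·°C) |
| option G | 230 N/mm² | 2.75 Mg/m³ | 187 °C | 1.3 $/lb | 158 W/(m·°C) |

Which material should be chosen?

option X

Screen on constraints: max service T ≥ 143 °C; cost ≤ 27 $/kg; k ≥ 7.16 W/(m·K). Survivors: option X, option G.
Convert each candidate to consistent units, then evaluate M:
  option X: σ_y = 262.0 MPa, ρ = 1843 kg/m³
  option G: σ_y = 230.0 MPa, ρ = 2750 kg/m³
  option X: M = 22.2×10⁻³
  option G: M = 13.7×10⁻³
Highest index: option X.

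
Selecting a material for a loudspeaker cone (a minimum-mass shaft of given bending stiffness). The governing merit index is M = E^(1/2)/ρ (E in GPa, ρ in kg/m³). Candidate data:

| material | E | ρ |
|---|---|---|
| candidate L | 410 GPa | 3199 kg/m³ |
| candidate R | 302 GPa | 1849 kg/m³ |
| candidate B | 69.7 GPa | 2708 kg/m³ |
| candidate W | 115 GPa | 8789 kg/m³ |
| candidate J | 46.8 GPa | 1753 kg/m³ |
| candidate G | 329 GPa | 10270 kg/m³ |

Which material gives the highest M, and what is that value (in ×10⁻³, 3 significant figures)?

candidate R, M = 9.40×10⁻³

Per-candidate index values:
  candidate R: M = 9.40×10⁻³
  candidate L: M = 6.33×10⁻³
  candidate J: M = 3.90×10⁻³
  candidate B: M = 3.08×10⁻³
  candidate G: M = 1.77×10⁻³
  candidate W: M = 1.22×10⁻³
The maximum is for candidate R.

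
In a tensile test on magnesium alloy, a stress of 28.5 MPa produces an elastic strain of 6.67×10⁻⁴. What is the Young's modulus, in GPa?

42.7 GPa

E = σ/ε = 28.5 MPa / 6.67×10⁻⁴ = 42730 MPa = 42.7 GPa.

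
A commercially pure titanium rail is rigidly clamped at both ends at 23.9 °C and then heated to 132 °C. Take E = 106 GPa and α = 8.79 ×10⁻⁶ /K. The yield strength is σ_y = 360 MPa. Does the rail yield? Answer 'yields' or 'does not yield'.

ΔT = 108.1 K. Constrained thermal stress σ = E·α·ΔT = 106.0×10³ MPa × 8.79×10⁻⁶ × 108.1 = 101 MPa (compressive).
Compare to σ_y = 360 MPa: σ < σ_y, so it does not yield.

does not yield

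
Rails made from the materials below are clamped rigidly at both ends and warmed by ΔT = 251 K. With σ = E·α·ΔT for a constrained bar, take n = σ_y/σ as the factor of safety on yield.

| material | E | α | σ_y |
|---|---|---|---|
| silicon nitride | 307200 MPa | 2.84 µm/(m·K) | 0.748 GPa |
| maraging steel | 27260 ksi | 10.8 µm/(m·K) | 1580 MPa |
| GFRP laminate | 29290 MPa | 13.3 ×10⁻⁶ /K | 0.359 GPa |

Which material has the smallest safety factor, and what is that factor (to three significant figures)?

maraging steel, n = 3.10

Per material, after unit conversion:
  silicon nitride: E = 307.2, α = 2.84, σ_y = 748.0 → σ = 219 MPa, n = 3.42
  maraging steel: E = 188.0, α = 10.8, σ_y = 1580 → σ = 509 MPa, n = 3.10
  GFRP laminate: E = 29.29, α = 13.3, σ_y = 359.0 → σ = 97.8 MPa, n = 3.67
Smallest n: maraging steel with n = 3.10.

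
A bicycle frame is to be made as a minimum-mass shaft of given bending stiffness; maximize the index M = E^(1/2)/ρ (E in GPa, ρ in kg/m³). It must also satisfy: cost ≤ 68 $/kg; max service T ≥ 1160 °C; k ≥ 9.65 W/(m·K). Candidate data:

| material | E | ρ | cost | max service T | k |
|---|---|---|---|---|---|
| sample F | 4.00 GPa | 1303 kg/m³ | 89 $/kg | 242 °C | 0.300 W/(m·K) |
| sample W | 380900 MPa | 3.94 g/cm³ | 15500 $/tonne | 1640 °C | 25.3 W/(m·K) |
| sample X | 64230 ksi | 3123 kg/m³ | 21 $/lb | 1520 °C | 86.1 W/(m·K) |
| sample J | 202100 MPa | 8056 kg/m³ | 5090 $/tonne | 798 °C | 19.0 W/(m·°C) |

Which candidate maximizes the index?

Screen on constraints: cost ≤ 68 $/kg; max service T ≥ 1160 °C; k ≥ 9.65 W/(m·K). Survivors: sample W, sample X.
In SI units:
  sample W: E = 380.9 GPa, ρ = 3940 kg/m³
  sample X: E = 442.9 GPa, ρ = 3123 kg/m³
  sample X: M = 6.74×10⁻³
  sample W: M = 4.95×10⁻³
Sample X has the largest M.

sample X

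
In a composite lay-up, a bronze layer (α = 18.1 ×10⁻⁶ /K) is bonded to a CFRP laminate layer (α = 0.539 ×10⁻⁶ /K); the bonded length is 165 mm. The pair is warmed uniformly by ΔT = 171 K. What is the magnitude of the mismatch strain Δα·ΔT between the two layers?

Δα = |18.1 − 0.539|×10⁻⁶/K = 17.6×10⁻⁶/K.
Mismatch strain = Δα·ΔT = 17.6×10⁻⁶ × 171.0 = 3.00×10⁻³.

3.00×10⁻³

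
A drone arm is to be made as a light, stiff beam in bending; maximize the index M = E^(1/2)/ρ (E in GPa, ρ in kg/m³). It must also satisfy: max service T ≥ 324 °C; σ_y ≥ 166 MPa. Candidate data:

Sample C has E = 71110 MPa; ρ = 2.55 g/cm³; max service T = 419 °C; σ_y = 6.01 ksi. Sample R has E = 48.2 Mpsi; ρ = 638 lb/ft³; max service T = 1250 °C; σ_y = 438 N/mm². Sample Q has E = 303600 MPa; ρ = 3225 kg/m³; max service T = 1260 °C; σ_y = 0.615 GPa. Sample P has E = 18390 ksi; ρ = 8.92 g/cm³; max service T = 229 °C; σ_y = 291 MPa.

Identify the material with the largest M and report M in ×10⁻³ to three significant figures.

sample Q, M = 5.40×10⁻³

Screen on constraints: max service T ≥ 324 °C; σ_y ≥ 166 MPa. Survivors: sample R, sample Q.
Normalizing units and computing the index:
  sample R: E = 332.3 GPa, ρ = 10220 kg/m³
  sample Q: E = 303.6 GPa, ρ = 3225 kg/m³
  sample Q: M = 5.40×10⁻³
  sample R: M = 1.78×10⁻³
Highest index: sample Q.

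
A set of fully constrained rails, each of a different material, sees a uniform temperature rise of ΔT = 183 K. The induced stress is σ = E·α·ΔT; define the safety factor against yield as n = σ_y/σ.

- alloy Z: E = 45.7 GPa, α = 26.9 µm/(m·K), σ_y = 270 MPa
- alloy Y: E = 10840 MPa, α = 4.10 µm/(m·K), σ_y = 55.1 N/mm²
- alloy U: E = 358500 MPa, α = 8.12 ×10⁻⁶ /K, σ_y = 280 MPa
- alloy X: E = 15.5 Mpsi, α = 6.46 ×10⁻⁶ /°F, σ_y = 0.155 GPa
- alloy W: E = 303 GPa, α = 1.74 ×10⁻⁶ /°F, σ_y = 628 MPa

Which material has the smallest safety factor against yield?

alloy U

In consistent units (E in GPa, α in ×10⁻⁶/K, σ_y in MPa):
  alloy Z: E = 45.70, α = 26.9, σ_y = 270.0 → σ = 225 MPa, n = 1.20
  alloy Y: E = 10.84, α = 4.10, σ_y = 55.10 → σ = 8.13 MPa, n = 6.77
  alloy U: E = 358.5, α = 8.12, σ_y = 280.0 → σ = 533 MPa, n = 0.526
  alloy X: E = 106.9, α = 11.6, σ_y = 155.0 → σ = 227 MPa, n = 0.682
  alloy W: E = 303.0, α = 3.13, σ_y = 628.0 → σ = 174 MPa, n = 3.62
Alloy U has the lowest safety factor, n = 0.526.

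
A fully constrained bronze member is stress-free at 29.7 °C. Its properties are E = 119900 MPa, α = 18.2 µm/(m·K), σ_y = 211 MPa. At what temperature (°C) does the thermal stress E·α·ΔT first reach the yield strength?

126 °C

E = 119900 MPa = 119.9 GPa.
E·α·ΔT = 211.0 MPa ⇒ ΔT = 211.0 / (119.9×10³ × 18.2×10⁻⁶) = 96.69 K.
T = 29.7 + 96.69 = 126.4 °C.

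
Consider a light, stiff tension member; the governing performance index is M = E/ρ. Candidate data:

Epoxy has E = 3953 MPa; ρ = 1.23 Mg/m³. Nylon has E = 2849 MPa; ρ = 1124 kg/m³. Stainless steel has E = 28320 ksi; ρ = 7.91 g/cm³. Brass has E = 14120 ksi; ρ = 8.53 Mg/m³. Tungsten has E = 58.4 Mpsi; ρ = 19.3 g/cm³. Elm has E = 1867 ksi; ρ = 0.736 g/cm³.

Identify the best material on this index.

stainless steel

Convert each candidate to consistent units, then evaluate M:
  epoxy: E = 3.953 GPa, ρ = 1230 kg/m³
  nylon: E = 2.849 GPa, ρ = 1124 kg/m³
  stainless steel: E = 195.3 GPa, ρ = 7910 kg/m³
  brass: E = 97.35 GPa, ρ = 8530 kg/m³
  tungsten: E = 402.7 GPa, ρ = 19300 kg/m³
  elm: E = 12.87 GPa, ρ = 736.0 kg/m³
  stainless steel: M = 24.7 MN·m/kg
  tungsten: M = 20.9 MN·m/kg
  elm: M = 17.5 MN·m/kg
  brass: M = 11.4 MN·m/kg
  epoxy: M = 3.21 MN·m/kg
  nylon: M = 2.53 MN·m/kg
Stainless steel ranks first.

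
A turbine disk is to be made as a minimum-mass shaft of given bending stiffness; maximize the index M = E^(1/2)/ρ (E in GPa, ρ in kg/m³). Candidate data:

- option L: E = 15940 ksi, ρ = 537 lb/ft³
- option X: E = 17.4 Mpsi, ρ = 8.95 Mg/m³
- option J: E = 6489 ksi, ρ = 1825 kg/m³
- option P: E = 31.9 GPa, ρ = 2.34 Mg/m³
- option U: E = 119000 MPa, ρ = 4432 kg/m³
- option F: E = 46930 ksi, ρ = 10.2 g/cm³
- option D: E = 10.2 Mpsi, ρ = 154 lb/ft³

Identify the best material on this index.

Putting every candidate on a common basis:
  option L: E = 109.9 GPa, ρ = 8602 kg/m³
  option X: E = 120.0 GPa, ρ = 8950 kg/m³
  option J: E = 44.74 GPa, ρ = 1825 kg/m³
  option P: E = 31.90 GPa, ρ = 2340 kg/m³
  option U: E = 119.0 GPa, ρ = 4432 kg/m³
  option F: E = 323.6 GPa, ρ = 10200 kg/m³
  option D: E = 70.33 GPa, ρ = 2467 kg/m³
  option J: M = 3.67×10⁻³
  option D: M = 3.40×10⁻³
  option U: M = 2.46×10⁻³
  option P: M = 2.41×10⁻³
  option F: M = 1.76×10⁻³
  option X: M = 1.22×10⁻³
  option L: M = 1.22×10⁻³
Highest index: option J.

option J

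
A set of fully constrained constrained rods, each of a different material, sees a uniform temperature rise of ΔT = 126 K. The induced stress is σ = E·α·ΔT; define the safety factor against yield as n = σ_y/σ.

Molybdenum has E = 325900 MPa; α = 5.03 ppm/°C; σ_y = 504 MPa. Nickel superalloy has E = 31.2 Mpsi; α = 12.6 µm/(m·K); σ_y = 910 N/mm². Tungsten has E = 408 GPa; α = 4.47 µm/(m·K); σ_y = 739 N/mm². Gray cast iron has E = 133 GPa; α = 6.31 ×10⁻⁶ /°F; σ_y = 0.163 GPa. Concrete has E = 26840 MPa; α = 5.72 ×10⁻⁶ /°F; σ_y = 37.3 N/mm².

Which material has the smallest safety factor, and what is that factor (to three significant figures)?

gray cast iron, n = 0.856

Per material, after unit conversion:
  molybdenum: E = 325.9, α = 5.03, σ_y = 504.0 → σ = 207 MPa, n = 2.44
  nickel superalloy: E = 215.1, α = 12.6, σ_y = 910.0 → σ = 342 MPa, n = 2.66
  tungsten: E = 408.0, α = 4.47, σ_y = 739.0 → σ = 230 MPa, n = 3.22
  gray cast iron: E = 133.0, α = 11.4, σ_y = 163.0 → σ = 190 MPa, n = 0.856
  concrete: E = 26.84, α = 10.3, σ_y = 37.30 → σ = 34.8 MPa, n = 1.07
Smallest n: gray cast iron with n = 0.856.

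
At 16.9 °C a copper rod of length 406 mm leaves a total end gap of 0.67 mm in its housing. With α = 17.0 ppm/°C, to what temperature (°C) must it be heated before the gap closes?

114 °C

α·L₀·ΔT = 0.67 mm ⇒ ΔT = 0.67 / (17.0×10⁻⁶ × 406.0) = 97.07 K.
T = 16.9 + 97.07 = 114.0 °C.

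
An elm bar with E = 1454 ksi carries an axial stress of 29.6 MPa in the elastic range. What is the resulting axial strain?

E = 1454 ksi = 10.02 GPa = 10020 MPa.
ε = σ/E = 29.6 / 10020 = 2.95×10⁻³.

2.95×10⁻³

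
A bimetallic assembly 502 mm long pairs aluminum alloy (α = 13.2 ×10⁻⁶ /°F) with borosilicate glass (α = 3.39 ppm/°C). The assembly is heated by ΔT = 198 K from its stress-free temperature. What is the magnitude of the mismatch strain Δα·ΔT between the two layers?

aluminum alloy: α = 13.2×10⁻⁶/°F × 9/5 = 23.8×10⁻⁶/K.
Δα = |23.8 − 3.39|×10⁻⁶/K = 20.4×10⁻⁶/K.
Mismatch strain = Δα·ΔT = 20.4×10⁻⁶ × 198.0 = 4.03×10⁻³.

4.03×10⁻³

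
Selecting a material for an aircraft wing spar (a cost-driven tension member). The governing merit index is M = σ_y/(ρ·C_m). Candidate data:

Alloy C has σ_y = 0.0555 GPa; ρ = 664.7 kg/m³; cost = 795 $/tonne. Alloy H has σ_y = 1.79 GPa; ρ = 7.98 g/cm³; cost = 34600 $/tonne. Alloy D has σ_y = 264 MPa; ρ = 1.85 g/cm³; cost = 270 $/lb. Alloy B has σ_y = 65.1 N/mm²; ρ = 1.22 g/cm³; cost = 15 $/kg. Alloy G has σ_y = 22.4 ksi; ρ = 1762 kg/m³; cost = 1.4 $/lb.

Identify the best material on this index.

Putting every candidate on a common basis:
  alloy C: σ_y = 55.50 MPa, ρ = 664.7 kg/m³, cost = 0.7950 $/kg
  alloy H: σ_y = 1790 MPa, ρ = 7980 kg/m³, cost = 34.60 $/kg
  alloy D: σ_y = 264.0 MPa, ρ = 1850 kg/m³, cost = 595.2 $/kg
  alloy B: σ_y = 65.10 MPa, ρ = 1220 kg/m³, cost = 15.00 $/kg
  alloy G: σ_y = 154.4 MPa, ρ = 1762 kg/m³, cost = 3.086 $/kg
  alloy C: M = 105 kN·m per $
  alloy G: M = 28.4 kN·m per $
  alloy H: M = 6.48 kN·m per $
  alloy B: M = 3.56 kN·m per $
  alloy D: M = 0.240 kN·m per $
Alloy C ranks first.

alloy C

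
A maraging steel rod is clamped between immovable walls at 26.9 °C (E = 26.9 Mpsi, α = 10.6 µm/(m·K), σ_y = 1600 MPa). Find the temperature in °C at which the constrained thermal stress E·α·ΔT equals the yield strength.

841 °C

E = 26.9 Mpsi = 185.5 GPa.
E·α·ΔT = 1600 MPa ⇒ ΔT = 1600 / (185.5×10³ × 10.6×10⁻⁶) = 813.8 K.
T = 26.9 + 813.8 = 840.7 °C.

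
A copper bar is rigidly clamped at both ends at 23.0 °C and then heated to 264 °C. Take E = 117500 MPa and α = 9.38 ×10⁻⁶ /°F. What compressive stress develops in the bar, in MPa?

E = 117500 MPa = 117.5 GPa.
α = 9.38×10⁻⁶/°F × 9/5 = 16.9×10⁻⁶/K.
ΔT = 241.0 K. Constrained thermal stress σ = E·α·ΔT = 117.5×10³ MPa × 16.9×10⁻⁶ × 241.0 = 478 MPa (compressive).

478 MPa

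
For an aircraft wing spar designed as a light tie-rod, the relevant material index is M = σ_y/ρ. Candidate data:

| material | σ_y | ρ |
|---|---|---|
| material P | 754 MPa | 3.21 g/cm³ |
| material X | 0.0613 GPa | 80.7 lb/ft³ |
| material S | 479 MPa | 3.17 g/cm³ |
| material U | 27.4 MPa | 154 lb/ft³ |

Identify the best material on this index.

material P

Putting every candidate on a common basis:
  material P: σ_y = 754.0 MPa, ρ = 3210 kg/m³
  material X: σ_y = 61.30 MPa, ρ = 1293 kg/m³
  material S: σ_y = 479.0 MPa, ρ = 3170 kg/m³
  material U: σ_y = 27.40 MPa, ρ = 2467 kg/m³
  material P: M = 235 kN·m/kg
  material S: M = 151 kN·m/kg
  material X: M = 47.4 kN·m/kg
  material U: M = 11.1 kN·m/kg
The maximum is for material P.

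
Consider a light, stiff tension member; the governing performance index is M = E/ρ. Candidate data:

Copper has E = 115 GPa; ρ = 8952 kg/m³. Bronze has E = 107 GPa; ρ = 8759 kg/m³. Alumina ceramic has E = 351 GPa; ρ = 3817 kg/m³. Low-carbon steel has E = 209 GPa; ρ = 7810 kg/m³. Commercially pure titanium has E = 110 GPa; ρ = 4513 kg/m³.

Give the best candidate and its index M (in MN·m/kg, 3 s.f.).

alumina ceramic, M = 92.0 MN·m/kg

Computing M directly (units already consistent):
  alumina ceramic: M = 92.0 MN·m/kg
  low-carbon steel: M = 26.8 MN·m/kg
  commercially pure titanium: M = 24.4 MN·m/kg
  copper: M = 12.8 MN·m/kg
  bronze: M = 12.2 MN·m/kg
Alumina ceramic has the largest M.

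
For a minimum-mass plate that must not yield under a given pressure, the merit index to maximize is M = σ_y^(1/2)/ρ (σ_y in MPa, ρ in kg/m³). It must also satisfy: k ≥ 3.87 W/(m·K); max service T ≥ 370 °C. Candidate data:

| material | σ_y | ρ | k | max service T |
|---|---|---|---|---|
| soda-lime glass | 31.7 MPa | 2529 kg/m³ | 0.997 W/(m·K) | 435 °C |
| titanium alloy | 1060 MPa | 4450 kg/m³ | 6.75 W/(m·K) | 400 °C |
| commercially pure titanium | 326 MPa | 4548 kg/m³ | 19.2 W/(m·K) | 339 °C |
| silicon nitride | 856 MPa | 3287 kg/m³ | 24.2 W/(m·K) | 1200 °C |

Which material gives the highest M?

Screen on constraints: k ≥ 3.87 W/(m·K); max service T ≥ 370 °C. Survivors: titanium alloy, silicon nitride.
Computing M directly (units already consistent):
  silicon nitride: M = 8.90×10⁻³
  titanium alloy: M = 7.32×10⁻³
The maximum is for silicon nitride.

silicon nitride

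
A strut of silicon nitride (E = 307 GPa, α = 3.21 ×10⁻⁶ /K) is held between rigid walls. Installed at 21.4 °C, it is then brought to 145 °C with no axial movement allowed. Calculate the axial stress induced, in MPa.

ΔT = 123.6 K. Constrained thermal stress σ = E·α·ΔT = 307.0×10³ MPa × 3.21×10⁻⁶ × 123.6 = 122 MPa (compressive).

122 MPa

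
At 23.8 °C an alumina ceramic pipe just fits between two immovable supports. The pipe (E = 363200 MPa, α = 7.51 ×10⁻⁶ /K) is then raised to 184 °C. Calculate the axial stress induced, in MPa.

E = 363200 MPa = 363.2 GPa.
ΔT = 160.2 K. Constrained thermal stress σ = E·α·ΔT = 363.2×10³ MPa × 7.51×10⁻⁶ × 160.2 = 437 MPa (compressive).

437 MPa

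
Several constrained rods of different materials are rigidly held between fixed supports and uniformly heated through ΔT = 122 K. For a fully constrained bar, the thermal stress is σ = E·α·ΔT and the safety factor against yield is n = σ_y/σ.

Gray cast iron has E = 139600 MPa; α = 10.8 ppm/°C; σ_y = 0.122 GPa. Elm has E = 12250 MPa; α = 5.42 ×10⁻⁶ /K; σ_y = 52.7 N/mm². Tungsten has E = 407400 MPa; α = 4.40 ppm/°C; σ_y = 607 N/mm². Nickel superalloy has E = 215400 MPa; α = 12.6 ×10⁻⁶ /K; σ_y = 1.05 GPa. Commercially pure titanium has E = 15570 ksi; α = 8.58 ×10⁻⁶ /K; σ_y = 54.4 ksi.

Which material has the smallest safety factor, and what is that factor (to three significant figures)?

gray cast iron, n = 0.663

With everything in SI (GPa, ×10⁻⁶/K, MPa):
  gray cast iron: E = 139.6, α = 10.8, σ_y = 122.0 → σ = 184 MPa, n = 0.663
  elm: E = 12.25, α = 5.42, σ_y = 52.70 → σ = 8.10 MPa, n = 6.51
  tungsten: E = 407.4, α = 4.40, σ_y = 607.0 → σ = 219 MPa, n = 2.78
  nickel superalloy: E = 215.4, α = 12.6, σ_y = 1050 → σ = 331 MPa, n = 3.17
  commercially pure titanium: E = 107.4, α = 8.58, σ_y = 375.1 → σ = 112 MPa, n = 3.34
The minimum is gray cast iron at n = 0.663.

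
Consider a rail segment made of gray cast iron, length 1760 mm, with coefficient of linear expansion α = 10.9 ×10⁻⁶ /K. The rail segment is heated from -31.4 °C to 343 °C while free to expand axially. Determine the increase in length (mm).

ΔT = 343 − (-31.4) = 374.4 K.
ΔL = α·L₀·ΔT = 10.9×10⁻⁶ × 1760 mm × 374.4 K = 7.18 mm.

7.18 mm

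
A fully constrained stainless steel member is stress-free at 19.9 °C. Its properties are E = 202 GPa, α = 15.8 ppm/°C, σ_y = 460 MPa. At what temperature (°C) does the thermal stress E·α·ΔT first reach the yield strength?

E·α·ΔT = 460.0 MPa ⇒ ΔT = 460.0 / (202.0×10³ × 15.8×10⁻⁶) = 144.1 K.
T = 19.9 + 144.1 = 164.0 °C.

164 °C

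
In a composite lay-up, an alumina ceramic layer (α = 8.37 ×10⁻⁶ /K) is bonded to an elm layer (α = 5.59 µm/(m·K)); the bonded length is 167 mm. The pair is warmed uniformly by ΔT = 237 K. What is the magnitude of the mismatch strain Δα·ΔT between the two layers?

Δα = |8.37 − 5.59|×10⁻⁶/K = 2.78×10⁻⁶/K.
Mismatch strain = Δα·ΔT = 2.78×10⁻⁶ × 237.0 = 6.59×10⁻⁴.

6.59×10⁻⁴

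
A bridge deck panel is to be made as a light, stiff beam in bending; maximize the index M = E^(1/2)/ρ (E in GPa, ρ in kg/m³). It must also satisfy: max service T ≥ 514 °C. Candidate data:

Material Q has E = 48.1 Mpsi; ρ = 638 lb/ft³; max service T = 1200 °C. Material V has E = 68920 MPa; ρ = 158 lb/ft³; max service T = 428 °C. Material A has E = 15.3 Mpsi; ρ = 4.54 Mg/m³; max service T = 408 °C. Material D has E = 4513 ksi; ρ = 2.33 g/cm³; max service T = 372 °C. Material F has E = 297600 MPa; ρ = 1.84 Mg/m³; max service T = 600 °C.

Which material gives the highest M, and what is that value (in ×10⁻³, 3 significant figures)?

material F, M = 9.38×10⁻³

Screen on constraints: max service T ≥ 514 °C. Survivors: material Q, material F.
In SI units:
  material Q: E = 331.6 GPa, ρ = 10220 kg/m³
  material F: E = 297.6 GPa, ρ = 1840 kg/m³
  material F: M = 9.38×10⁻³
  material Q: M = 1.78×10⁻³
Material F ranks first.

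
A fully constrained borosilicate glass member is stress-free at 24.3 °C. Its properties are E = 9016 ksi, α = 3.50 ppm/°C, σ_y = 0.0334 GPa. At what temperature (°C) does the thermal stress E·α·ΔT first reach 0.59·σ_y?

E = 9016 ksi = 62.16 GPa.
σ_y = 0.0334 GPa = 33.40 MPa.
E·α·ΔT = 19.71 MPa ⇒ ΔT = 19.71 / (62.16×10³ × 3.50×10⁻⁶) = 90.57 K.
T = 24.3 + 90.57 = 114.9 °C.

115 °C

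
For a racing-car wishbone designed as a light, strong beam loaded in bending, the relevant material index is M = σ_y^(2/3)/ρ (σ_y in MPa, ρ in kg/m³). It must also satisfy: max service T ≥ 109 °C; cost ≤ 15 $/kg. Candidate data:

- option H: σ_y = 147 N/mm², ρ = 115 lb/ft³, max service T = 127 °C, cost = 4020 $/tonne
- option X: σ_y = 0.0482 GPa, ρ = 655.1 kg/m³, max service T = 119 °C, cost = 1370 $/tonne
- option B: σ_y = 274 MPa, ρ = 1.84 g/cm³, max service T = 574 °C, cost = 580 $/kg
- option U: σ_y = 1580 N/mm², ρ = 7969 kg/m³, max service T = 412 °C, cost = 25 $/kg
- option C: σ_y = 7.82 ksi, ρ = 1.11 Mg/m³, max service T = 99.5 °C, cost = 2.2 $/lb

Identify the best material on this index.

Screen on constraints: max service T ≥ 109 °C; cost ≤ 15 $/kg. Survivors: option H, option X.
In SI units:
  option H: σ_y = 147.0 MPa, ρ = 1842 kg/m³
  option X: σ_y = 48.20 MPa, ρ = 655.1 kg/m³
  option X: M = 20.2×10⁻³
  option H: M = 15.1×10⁻³
Option X ranks first.

option X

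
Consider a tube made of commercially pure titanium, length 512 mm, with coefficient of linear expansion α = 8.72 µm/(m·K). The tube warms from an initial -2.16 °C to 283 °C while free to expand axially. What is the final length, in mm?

513.27 mm

ΔT = 283 − (-2.16) = 285.2 K.
ΔL = α·L₀·ΔT = 8.72×10⁻⁶ × 512 mm × 285.2 K = 1.27 mm.
L = L₀ + ΔL = 512 + 1.27 = 513.27 mm.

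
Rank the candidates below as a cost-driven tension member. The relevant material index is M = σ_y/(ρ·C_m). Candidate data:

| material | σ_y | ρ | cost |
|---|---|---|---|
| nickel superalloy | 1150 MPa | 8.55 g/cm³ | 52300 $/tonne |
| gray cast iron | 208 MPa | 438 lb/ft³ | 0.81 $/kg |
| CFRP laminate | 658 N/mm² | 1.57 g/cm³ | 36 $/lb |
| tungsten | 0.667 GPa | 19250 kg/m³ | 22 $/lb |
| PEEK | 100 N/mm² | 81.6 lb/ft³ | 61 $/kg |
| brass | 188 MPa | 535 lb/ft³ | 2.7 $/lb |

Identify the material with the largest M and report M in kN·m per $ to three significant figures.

Normalizing units and computing the index:
  nickel superalloy: σ_y = 1150 MPa, ρ = 8550 kg/m³, cost = 52.30 $/kg
  gray cast iron: σ_y = 208.0 MPa, ρ = 7016 kg/m³, cost = 0.8100 $/kg
  CFRP laminate: σ_y = 658.0 MPa, ρ = 1570 kg/m³, cost = 79.37 $/kg
  tungsten: σ_y = 667.0 MPa, ρ = 19250 kg/m³, cost = 48.50 $/kg
  PEEK: σ_y = 100.0 MPa, ρ = 1307 kg/m³, cost = 61.00 $/kg
  brass: σ_y = 188.0 MPa, ρ = 8570 kg/m³, cost = 5.952 $/kg
  gray cast iron: M = 36.6 kN·m per $
  CFRP laminate: M = 5.28 kN·m per $
  brass: M = 3.69 kN·m per $
  nickel superalloy: M = 2.57 kN·m per $
  PEEK: M = 1.25 kN·m per $
  tungsten: M = 0.714 kN·m per $
Highest index: gray cast iron.

gray cast iron, M = 36.6 kN·m per $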